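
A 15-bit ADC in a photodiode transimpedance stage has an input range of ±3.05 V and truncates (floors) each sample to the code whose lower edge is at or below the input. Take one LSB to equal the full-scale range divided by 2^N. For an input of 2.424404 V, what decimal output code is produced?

29407

Span: 3.05 V − (-3.05 V) = 6.1 V. LSB = 6.1 V / 2^15 ≈ 186.2 µV.
V_in − V_min = 2.424404 − (-3.05) = 5.474404 V.
Divide by LSB: 5.474404 × 32768/6.1 = 29407.4214.
Truncating gives code 29407.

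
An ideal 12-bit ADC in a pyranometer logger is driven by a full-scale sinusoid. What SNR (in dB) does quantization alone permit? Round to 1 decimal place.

74.0 dB

6.02(12) + 1.76 = 72.24 + 1.76 = 74.00 dB.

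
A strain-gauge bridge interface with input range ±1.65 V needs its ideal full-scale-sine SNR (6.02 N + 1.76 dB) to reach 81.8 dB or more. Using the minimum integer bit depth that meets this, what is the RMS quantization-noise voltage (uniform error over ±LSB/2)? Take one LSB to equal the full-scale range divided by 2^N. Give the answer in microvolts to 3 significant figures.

The full-scale span is 1.65 − (-1.65) = 3.3 V.
Solving 6.02 N ≥ 81.8 − 1.76: N ≥ 13.296. Round up → N = 14.
One LSB is 3.3 V / 16384 = 201.42 µV.
σ_q = LSB/√12 = 201.42 µV/3.4641 = 58.1 µV.

58.1 µV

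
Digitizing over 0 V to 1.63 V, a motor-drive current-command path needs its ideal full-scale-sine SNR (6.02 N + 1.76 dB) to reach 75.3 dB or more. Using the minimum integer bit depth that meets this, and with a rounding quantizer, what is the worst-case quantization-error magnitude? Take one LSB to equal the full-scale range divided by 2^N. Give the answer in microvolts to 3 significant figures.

99.5 µV

Span = 1.63 V.
Solving 6.02 N ≥ 75.3 − 1.76: N ≥ 12.216. Round up → N = 13.
LSB = 1.63 V ÷ 2^13 = 1.63/8192 V = 198.97 µV.
Half an LSB is 99.5 µV.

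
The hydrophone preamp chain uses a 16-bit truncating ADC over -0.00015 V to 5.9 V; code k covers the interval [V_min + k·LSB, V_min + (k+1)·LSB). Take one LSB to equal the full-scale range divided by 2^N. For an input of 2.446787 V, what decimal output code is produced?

Span: 5.9 V − (-0.00015 V) = 5.90015 V. LSB = 5.90015 V / 2^16 ≈ 90.03 µV.
V_in − V_min = 2.446787 − (-0.00015) = 2.446937 V.
Divide by LSB: 2.446937 × 65536/5.90015 = 27179.3875.
Truncating gives code 27179.

27179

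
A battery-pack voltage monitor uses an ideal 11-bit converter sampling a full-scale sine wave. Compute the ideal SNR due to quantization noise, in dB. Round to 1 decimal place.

68.0 dB

For an ideal N-bit converter with full-scale sine input, SNR = 6.02 N + 1.76 dB. SNR = 6.02 × 11 + 1.76 = 66.22 + 1.76 = 67.98 dB.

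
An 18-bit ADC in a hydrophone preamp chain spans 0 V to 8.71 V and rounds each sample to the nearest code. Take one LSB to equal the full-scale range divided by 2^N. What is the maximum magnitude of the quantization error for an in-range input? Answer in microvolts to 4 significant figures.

Range is 8.71 V.
Step size = 8.71/262144 V = 33.2260 µV.
Worst-case error for round-to-nearest is half an LSB: 16.61 µV.

16.61 µV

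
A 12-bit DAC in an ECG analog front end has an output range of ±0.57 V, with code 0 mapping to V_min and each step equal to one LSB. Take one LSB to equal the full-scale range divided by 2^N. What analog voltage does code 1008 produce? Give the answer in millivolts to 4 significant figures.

-289.5 mV

Range = 0.57 − (-0.57) = 1.14 V. LSB = 1.14 V / 2^12.
V_out = -0.57 + 1008 × (1.14/4096) V
      = -0.57 + 0.280547 = -0.289453 V.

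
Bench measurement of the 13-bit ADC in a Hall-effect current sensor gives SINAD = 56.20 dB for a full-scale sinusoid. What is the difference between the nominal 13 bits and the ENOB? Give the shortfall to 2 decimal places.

ENOB = (SINAD − 1.76)/6.02 = (56.20 − 1.76)/6.02 = 9.0432 bits.
Lost resolution: 13 − 9.0432 = 3.9568 bits.

3.96 bits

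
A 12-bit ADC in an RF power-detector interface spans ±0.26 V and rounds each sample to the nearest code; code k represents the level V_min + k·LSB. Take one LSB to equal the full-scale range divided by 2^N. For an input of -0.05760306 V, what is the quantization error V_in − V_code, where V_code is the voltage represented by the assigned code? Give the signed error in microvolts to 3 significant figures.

Range = 0.26 − (-0.26) = 0.52 V. LSB = 0.52 V / 2^12 ≈ 127.0 µV.
(-0.05760306 − (-0.26)) / LSB = 0.20239694 × 4096/0.52 = 1594.2651. Nearest integer: k = 1594.
Reconstructed level: -0.26 + 1594 × 0.52/4096 V = -0.05763671875 V.
V_in − V_code = -0.05760306 − (-0.05763671875) = +33.7 µV.

+33.7 µV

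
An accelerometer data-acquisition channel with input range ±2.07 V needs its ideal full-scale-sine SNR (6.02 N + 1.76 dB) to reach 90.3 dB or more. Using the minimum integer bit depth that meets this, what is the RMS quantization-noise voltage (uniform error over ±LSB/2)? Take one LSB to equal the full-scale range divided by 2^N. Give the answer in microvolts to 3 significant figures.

Range = 2.07 − (-2.07) = 4.14 V.
Solving 6.02 N ≥ 90.3 − 1.76: N ≥ 14.708. Round up → N = 15.
One LSB is 4.14 V / 32768 = 126.34 µV.
σ_q = LSB/√12 = 126.34 µV/3.4641 = 36.5 µV.

36.5 µV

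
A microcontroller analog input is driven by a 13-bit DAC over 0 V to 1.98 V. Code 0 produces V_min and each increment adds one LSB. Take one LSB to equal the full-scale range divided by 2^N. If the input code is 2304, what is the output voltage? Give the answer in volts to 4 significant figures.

V_FS = 1.98 V. LSB = 1.98 V / 2^13.
V_out = V_min + code × LSB = 0 V + 2304 × 1.98 V / 8192
      = 0 V + 0.556875 V = 0.556875 V.

0.5569 V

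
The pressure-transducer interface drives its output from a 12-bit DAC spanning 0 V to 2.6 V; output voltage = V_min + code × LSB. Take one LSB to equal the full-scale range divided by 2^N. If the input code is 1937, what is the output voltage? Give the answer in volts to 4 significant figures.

V_FS = 2.6 V. LSB = 2.6 V / 2^12.
V_out = 0 + 1937 × (2.6/4096) V
      = 0 V + 1.22954 V = 1.22954 V.

1.230 V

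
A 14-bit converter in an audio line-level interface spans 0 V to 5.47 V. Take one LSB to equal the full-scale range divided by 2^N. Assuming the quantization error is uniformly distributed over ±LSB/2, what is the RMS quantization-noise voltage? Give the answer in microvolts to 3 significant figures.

Range is 5.47 V.
Step size = 5.47/16384 V = 333.86 µV.
For a uniform distribution on [−LSB/2, +LSB/2], V_rms = LSB/√12 = 333.86 µV/3.4641 = 96.4 µV.

96.4 µV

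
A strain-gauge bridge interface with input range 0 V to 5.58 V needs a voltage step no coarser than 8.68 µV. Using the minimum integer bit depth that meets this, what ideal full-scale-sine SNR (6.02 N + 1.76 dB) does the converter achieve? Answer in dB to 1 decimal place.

122.2 dB

Range is 5.58 V.
5.58 V / 8.68 µV = 642900. Since 2^19 = 524288 and 2^20 = 1048576, N = 20.
Ideal SNR at N = 20: 6.02·20 + 1.76 = 122.2 dB.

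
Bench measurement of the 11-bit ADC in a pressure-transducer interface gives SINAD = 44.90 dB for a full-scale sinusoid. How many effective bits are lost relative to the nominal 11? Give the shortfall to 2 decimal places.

3.83 bits

Effective bits = (44.90 − 1.76)/6.02 = 7.1661.
11 − 7.1661 = 3.83 bits below nominal.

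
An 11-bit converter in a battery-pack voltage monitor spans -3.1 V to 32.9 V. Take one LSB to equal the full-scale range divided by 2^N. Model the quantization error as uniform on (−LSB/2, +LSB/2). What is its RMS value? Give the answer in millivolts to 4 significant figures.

Range = 32.9 − (-3.1) = 36 V.
LSB = 36 V / 2^11 = 17.5781 mV.
For a uniform distribution on [−LSB/2, +LSB/2], V_rms = LSB/√12 = 17.5781 mV/3.4641 = 5.074 mV.

5.074 mV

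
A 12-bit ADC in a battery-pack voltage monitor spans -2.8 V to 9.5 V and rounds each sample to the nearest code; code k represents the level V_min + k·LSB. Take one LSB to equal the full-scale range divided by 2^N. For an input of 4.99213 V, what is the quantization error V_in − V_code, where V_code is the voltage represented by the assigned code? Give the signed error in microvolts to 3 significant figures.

−473 µV

Range = 9.5 − (-2.8) = 12.3 V. LSB = 12.3 V / 2^12 ≈ 3.003 mV.
(V_in − V_min)/LSB = (4.99213 − (-2.8)) × 4096/12.3 = 2594.8426 → nearest code k = 2595.
Reconstructed level: -2.8 + 2595 × 12.3/4096 V = 4.992602539 V.
e = 4.99213 − (4.992602539) = −473 µV.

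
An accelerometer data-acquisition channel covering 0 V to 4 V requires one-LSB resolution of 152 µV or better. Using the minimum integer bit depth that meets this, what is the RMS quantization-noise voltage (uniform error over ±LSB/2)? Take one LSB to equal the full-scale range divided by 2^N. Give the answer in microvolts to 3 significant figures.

35.2 µV

V_FS = 4 V.
Need 2^N ≥ 4 V / 152 µV = 26320 → N_min = 15.
LSB = 4 V / 2^15 = 122.07 µV.
σ_q = LSB/√12 = 122.07 µV/3.4641 = 35.2 µV.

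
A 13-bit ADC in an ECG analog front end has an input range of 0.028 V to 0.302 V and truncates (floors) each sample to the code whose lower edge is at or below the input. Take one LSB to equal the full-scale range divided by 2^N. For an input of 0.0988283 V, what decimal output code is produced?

2117

Full-scale range = 0.302 V − (0.028 V) = 0.274 V. LSB = 0.274 V / 2^13 ≈ 33.45 µV.
V_in − V_min = 0.0988283 − (0.028) = 0.0708283 V.
Divide by LSB: 0.0708283 × 8192/0.274 = 2117.6111.
Truncating gives code 2117.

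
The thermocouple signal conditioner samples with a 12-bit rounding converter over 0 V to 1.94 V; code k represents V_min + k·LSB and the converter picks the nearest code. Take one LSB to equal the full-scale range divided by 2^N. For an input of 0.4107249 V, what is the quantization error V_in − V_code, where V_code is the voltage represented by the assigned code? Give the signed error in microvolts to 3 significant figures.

V_FS = 1.94 V. LSB = 1.94 V / 2^12 ≈ 473.6 µV.
(0.4107249 − (0)) / LSB = 0.4107249 × 4096/1.94 = 867.1800. Nearest integer: k = 867.
V_code = 0 + (867/4096) × 1.94 = 0.4106396484 V.
Error = V_in − V_code = 0.4107249 − (0.4106396484) = +85.3 µV.

+85.3 µV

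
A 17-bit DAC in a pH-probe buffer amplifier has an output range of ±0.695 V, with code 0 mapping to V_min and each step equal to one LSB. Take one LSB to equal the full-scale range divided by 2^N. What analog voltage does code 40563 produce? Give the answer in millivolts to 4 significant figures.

Full-scale range = 0.695 V − (-0.695 V) = 1.39 V. LSB = 1.39 V / 2^17.
Output = V_min + (40563/131072) × range = -0.695 + 0.309471 × 1.39 V
      = -0.695 + 0.430165 = -0.264835 V.

-264.8 mV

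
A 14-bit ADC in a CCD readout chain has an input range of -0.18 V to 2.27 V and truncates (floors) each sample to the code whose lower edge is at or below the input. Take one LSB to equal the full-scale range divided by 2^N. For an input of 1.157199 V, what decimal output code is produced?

8942

Full-scale range = 2.27 V − (-0.18 V) = 2.45 V. LSB = 2.45 V / 2^14 ≈ 149.5 µV.
(V_in − V_min) × 2^14/range = (1.157199 − (-0.18)) × 16384/2.45 = 8942.314.
Floor → code = 8942.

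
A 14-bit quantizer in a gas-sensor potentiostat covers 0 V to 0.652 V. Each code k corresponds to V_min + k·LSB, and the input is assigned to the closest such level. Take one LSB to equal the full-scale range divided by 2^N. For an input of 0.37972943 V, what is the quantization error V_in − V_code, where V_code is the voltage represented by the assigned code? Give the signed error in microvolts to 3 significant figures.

Span = 0.652 V. LSB = 0.652 V / 2^14 ≈ 39.79 µV.
(0.37972943 − (0)) / LSB = 0.37972943 × 16384/0.652 = 9542.1579. Nearest integer: k = 9542.
V_code = 0 + (9542/16384) × 0.652 = 0.37972314453 V.
Error = V_in − V_code = 0.37972943 − (0.37972314453) = +6.29 µV.

+6.29 µV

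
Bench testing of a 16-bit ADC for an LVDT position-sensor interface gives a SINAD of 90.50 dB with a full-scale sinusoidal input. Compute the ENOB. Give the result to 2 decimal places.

ENOB = (90.50 − 1.76)/6.02 = 14.7409 bits.

14.74 bits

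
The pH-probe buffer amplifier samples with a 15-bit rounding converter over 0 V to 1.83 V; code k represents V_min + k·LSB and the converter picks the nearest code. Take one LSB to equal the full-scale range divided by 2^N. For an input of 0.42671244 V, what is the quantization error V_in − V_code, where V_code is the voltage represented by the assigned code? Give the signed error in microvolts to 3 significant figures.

−15.8 µV

V_FS = 1.83 V. LSB = 1.83 V / 2^15 ≈ 55.85 µV.
(V_in − V_min)/LSB = (0.42671244 − (0)) × 32768/1.83 = 7640.7176 → nearest code k = 7641.
V_code = V_min + k × range/2^15 = 0 + 7641 × 1.83/32768 = 0.42672821045 V.
Error = V_in − V_code = 0.42671244 − (0.42672821045) = −15.8 µV.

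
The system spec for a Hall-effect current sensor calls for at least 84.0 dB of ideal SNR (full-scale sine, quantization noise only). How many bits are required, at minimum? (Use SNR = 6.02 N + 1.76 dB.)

6.02 N + 1.76 ≥ 84.0 gives N ≥ 13.661, so the minimum integer is 14.

14 bits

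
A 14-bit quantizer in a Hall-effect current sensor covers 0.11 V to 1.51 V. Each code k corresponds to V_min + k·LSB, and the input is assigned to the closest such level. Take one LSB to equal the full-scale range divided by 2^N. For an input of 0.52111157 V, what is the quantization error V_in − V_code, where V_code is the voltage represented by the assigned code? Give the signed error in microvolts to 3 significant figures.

+15.4 µV

The full-scale span is 1.51 − (0.11) = 1.4 V. LSB = 1.4 V / 2^14 ≈ 85.45 µV.
(V_in − V_min)/LSB = (0.52111157 − (0.11)) × 16384/1.4 = 4811.1800 → nearest code k = 4811.
Reconstructed level: 0.11 + 4811 × 1.4/16384 V = 0.52109619141 V.
e = 0.52111157 − (0.52109619141) = +15.4 µV.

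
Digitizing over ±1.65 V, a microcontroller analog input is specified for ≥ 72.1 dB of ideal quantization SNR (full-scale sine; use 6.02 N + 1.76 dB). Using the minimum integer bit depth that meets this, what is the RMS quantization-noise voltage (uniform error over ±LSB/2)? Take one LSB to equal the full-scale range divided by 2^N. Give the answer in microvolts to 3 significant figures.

The full-scale span is 1.65 − (-1.65) = 3.3 V.
Required N = ⌈(72.1 − 1.76)/6.02⌉ = ⌈11.684⌉ = 12.
Step size = 3.3/4096 V = 0.80566 mV.
RMS noise = LSB/√12 = 233 µV.

233 µV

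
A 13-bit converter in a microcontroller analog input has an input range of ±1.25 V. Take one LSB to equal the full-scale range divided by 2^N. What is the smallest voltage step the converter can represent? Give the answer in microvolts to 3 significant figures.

305 µV

Span: 1.25 V − (-1.25 V) = 2.5 V.
There are 2^13 = 8192 steps.
LSB = 2.5 V / 2^13 = 305 µV.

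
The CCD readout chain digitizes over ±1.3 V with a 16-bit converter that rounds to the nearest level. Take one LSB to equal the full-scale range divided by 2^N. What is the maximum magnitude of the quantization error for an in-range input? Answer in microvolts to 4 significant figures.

19.84 µV

Range = 1.3 − (-1.3) = 2.6 V.
One LSB is 2.6 V / 65536 = 39.6729 µV.
Worst-case error for round-to-nearest is half an LSB: 19.84 µV.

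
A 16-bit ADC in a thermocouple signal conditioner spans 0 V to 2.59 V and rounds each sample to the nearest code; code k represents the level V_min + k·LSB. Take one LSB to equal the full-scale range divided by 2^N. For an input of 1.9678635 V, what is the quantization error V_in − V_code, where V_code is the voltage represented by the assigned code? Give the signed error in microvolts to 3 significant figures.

Span = 2.59 V. LSB = 2.59 V / 2^16 ≈ 39.52 µV.
(1.9678635 − (0)) / LSB = 1.9678635 × 65536/2.59 = 49793.7847. Nearest integer: k = 49794.
Reconstructed level: 0 + 49794 × 2.59/65536 V = 1.9678720093 V.
V_in − V_code = 1.9678635 − (1.9678720093) = −8.51 µV.

−8.51 µV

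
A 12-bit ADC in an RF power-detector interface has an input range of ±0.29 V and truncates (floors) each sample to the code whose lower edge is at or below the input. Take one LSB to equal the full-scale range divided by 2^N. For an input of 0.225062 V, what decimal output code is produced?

3637

Span: 0.29 V − (-0.29 V) = 0.58 V. LSB = 0.58 V / 2^12 ≈ 141.6 µV.
(V_in − V_min) × 2^12/range = (0.225062 − (-0.29)) × 4096/0.58 = 3637.403.
Floor → code = 3637.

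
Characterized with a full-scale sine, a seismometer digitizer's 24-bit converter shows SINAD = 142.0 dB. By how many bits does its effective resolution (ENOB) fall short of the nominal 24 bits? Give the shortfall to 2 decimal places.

0.70 bits

Effective bits = (142.0 − 1.76)/6.02 = 23.2957.
Lost resolution: 24 − 23.2957 = 0.7043 bits.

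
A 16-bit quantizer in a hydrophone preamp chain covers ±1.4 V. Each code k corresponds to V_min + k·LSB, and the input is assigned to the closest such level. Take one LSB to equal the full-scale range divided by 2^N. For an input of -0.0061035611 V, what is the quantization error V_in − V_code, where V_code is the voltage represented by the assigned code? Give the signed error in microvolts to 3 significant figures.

Full-scale range = 1.4 V − (-1.4 V) = 2.8 V. LSB = 2.8 V / 2^16 ≈ 42.72 µV.
Position in LSBs: (-0.0061035611 − (-1.4)) × 65536/2.8 = 32625.1418; rounding gives k = 32625.
Reconstructed level: -1.4 + 32625 × 2.8/65536 V = -0.0061096191406 V.
e = -0.0061035611 − (-0.0061096191406) = +6.06 µV.

+6.06 µV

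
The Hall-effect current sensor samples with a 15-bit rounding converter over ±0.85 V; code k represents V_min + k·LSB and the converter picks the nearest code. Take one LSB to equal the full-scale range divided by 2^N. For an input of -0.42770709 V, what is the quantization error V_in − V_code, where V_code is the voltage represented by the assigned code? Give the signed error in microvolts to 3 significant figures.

−9.34 µV

Full-scale range = 0.85 V − (-0.85 V) = 1.7 V. LSB = 1.7 V / 2^15 ≈ 51.88 µV.
Position in LSBs: (-0.42770709 − (-0.85)) × 32768/1.7 = 8139.8200; rounding gives k = 8140.
V_code = V_min + k × range/2^15 = -0.85 + 8140 × 1.7/32768 = -0.42769775391 V.
e = -0.42770709 − (-0.42769775391) = −9.34 µV.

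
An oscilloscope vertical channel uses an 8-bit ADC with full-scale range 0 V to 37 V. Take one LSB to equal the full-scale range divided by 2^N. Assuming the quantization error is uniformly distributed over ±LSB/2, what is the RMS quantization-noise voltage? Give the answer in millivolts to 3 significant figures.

V_FS = 37 V.
LSB = 37 V / 2^8 = 144.53 mV.
V_rms = LSB/√12 = 144.53 mV / √12 = 41.7 mV.

41.7 mV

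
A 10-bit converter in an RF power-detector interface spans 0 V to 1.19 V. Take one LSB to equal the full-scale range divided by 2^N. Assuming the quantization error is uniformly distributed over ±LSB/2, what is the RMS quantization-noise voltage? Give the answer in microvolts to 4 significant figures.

335.5 µV

V_FS = 1.19 V.
LSB = 1.19 V ÷ 2^10 = 1.19/1024 V = 1.16211 mV.
V_rms = LSB/√12 = 1.16211 mV / √12 = 335.5 µV.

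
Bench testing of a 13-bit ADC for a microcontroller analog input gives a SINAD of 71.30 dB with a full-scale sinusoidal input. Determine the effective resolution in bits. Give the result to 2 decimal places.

11.55 bits

ENOB = (71.30 − 1.76)/6.02 = 11.5515 bits.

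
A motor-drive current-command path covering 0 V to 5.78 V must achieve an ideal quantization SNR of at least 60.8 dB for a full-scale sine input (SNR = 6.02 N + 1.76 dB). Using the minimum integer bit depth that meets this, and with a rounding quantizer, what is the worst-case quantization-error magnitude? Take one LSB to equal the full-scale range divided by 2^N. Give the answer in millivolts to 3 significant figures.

2.82 mV

V_FS = 5.78 V.
6.02 N + 1.76 ≥ 60.8 gives N ≥ 9.807, so the minimum integer is 10.
Step size = 5.78/1024 V = 5.6445 mV.
Max error for round-to-nearest is LSB/2 = 2.82 mV.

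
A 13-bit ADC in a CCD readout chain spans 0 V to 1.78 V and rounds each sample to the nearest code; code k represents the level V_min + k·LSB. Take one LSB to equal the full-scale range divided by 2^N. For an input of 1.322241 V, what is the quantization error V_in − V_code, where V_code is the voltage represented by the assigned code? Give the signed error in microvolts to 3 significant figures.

Span = 1.78 V. LSB = 1.78 V / 2^13 ≈ 217.3 µV.
(V_in − V_min)/LSB = (1.322241 − (0)) × 8192/1.78 = 6085.2799 → nearest code k = 6085.
V_code = V_min + k × range/2^13 = 0 + 6085 × 1.78/8192 = 1.322180176 V.
e = 1.322241 − (1.322180176) = +60.8 µV.

+60.8 µV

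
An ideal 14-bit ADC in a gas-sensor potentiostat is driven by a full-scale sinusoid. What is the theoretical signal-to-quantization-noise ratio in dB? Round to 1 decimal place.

86.0 dB

6.02(14) + 1.76 = 84.28 + 1.76 = 86.04 dB.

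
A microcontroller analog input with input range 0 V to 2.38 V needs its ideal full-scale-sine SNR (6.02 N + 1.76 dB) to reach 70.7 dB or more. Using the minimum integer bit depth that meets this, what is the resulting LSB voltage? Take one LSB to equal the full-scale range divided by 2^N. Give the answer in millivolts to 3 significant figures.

V_FS = 2.38 V.
N ≥ (70.7 − 1.76)/6.02 = 11.452 → N_min = 12.
Step size = 2.38/4096 V = 0.581 mV.

0.581 mV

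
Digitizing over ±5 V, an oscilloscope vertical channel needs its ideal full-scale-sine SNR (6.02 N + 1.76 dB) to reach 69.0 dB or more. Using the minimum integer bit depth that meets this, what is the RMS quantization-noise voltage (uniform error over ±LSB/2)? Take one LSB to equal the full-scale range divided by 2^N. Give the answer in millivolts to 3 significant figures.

0.705 mV

The full-scale span is 5 − (-5) = 10 V.
Required N = ⌈(69.0 − 1.76)/6.02⌉ = ⌈11.169⌉ = 12.
LSB = 10 V ÷ 2^12 = 10/4096 V = 2.4414 mV.
σ_q = LSB/√12 = 2.4414 mV/3.4641 = 0.705 mV.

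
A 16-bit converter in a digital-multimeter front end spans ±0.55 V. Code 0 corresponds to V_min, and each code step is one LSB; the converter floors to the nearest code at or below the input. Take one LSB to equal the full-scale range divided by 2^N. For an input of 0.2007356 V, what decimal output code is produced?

44727

Full-scale range = 0.55 V − (-0.55 V) = 1.1 V. LSB = 1.1 V / 2^16 ≈ 16.78 µV.
(V_in − V_min) × 2^16/range = (0.2007356 − (-0.55)) × 65536/1.1 = 44727.462.
Floor → code = 44727.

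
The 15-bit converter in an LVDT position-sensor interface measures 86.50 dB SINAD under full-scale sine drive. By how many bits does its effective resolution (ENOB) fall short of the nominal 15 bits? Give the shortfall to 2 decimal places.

Effective bits = (86.50 − 1.76)/6.02 = 14.0764.
Lost resolution: 15 − 14.0764 = 0.9236 bits.

0.92 bits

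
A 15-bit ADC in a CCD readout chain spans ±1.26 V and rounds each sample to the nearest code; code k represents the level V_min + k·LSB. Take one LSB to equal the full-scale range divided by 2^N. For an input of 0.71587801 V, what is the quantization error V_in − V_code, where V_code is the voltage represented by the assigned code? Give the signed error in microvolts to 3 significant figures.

−24.1 µV

Span: 1.26 V − (-1.26 V) = 2.52 V. LSB = 2.52 V / 2^15 ≈ 76.90 µV.
(0.71587801 − (-1.26)) / LSB = 1.97587801 × 32768/2.52 = 25692.6868. Nearest integer: k = 25693.
V_code = V_min + k × range/2^15 = -1.26 + 25693 × 2.52/32768 = 0.71590209961 V.
e = 0.71587801 − (0.71590209961) = −24.1 µV.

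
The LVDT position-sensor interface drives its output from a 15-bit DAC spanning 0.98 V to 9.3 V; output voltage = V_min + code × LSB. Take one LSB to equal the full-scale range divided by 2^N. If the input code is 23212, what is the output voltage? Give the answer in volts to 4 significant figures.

Range = 9.3 − (0.98) = 8.32 V. LSB = 8.32 V / 2^15.
V_out = V_min + code × LSB = 0.98 V + 23212 × 8.32 V / 32768
      = 0.98 + 5.89367 = 6.87367 V.

6.874 V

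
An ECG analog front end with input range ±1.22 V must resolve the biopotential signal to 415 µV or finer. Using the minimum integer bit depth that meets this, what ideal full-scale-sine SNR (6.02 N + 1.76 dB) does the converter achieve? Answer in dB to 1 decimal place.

Range = 1.22 − (-1.22) = 2.44 V.
Levels needed ≥ 2.44/415 µV = 5880. 2^13 = 8192 suffices, so N_min = 13.
Ideal SNR at N = 13: 6.02·13 + 1.76 = 80.0 dB.

80.0 dB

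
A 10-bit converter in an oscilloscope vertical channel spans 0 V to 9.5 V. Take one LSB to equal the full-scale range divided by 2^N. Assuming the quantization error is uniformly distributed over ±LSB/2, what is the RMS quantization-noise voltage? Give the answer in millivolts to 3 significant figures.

2.68 mV

Full-scale range = 9.5 V.
LSB = 9.5 V / 2^10 = 9.2773 mV.
V_rms = LSB/√12 = 9.2773 mV / √12 = 2.68 mV.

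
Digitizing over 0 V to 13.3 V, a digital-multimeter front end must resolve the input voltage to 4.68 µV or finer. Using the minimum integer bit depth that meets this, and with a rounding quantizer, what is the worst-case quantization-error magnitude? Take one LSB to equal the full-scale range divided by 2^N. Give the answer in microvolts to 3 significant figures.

Span = 13.3 V.
Need 2^N ≥ 13.3 V / 4.68 µV = 2.842e6 → N_min = 22.
LSB = 13.3 V ÷ 2^22 = 13.3/4194304 V = 3.1710 µV.
|e|_max = LSB/2 = 1.59 µV.

1.59 µV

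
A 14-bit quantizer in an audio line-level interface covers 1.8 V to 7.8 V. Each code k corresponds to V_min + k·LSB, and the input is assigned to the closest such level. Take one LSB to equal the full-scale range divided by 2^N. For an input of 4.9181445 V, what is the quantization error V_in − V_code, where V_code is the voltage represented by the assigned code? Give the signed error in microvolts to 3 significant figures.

−142 µV

The full-scale span is 7.8 − (1.8) = 6 V. LSB = 6 V / 2^14 ≈ 366.2 µV.
(V_in − V_min)/LSB = (4.9181445 − (1.8)) × 16384/6 = 8514.6132 → nearest code k = 8515.
V_code = V_min + k × range/2^14 = 1.8 + 8515 × 6/16384 = 4.9182861328 V.
V_in − V_code = 4.9181445 − (4.9182861328) = −142 µV.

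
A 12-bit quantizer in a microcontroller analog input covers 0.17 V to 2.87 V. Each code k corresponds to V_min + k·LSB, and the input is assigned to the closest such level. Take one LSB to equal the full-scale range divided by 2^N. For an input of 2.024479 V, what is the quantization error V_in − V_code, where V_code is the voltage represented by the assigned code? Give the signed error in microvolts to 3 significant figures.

Span: 2.87 V − (0.17 V) = 2.7 V. LSB = 2.7 V / 2^12 ≈ 0.6592 mV.
Position in LSBs: (2.024479 − (0.17)) × 4096/2.7 = 2813.3133; rounding gives k = 2813.
V_code = 0.17 + (2813/4096) × 2.7 = 2.024272461 V.
e = 2.024479 − (2.024272461) = +207 µV.

+207 µV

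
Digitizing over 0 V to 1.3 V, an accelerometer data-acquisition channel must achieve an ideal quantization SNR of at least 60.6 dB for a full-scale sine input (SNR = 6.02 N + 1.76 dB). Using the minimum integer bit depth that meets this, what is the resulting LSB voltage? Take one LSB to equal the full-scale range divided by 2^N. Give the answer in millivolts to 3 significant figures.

Range is 1.3 V.
6.02 N + 1.76 ≥ 60.6 gives N ≥ 9.774, so the minimum integer is 10.
LSB = 1.3 V / 2^10 = 1.27 mV.

1.27 mV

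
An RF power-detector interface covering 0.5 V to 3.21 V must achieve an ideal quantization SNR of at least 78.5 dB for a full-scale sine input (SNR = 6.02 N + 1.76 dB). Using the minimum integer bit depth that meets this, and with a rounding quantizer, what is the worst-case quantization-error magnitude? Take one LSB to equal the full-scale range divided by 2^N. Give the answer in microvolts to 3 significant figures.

165 µV

Span: 3.21 V − (0.5 V) = 2.71 V.
6.02 N + 1.76 ≥ 78.5 gives N ≥ 12.748, so the minimum integer is 13.
LSB = 2.71 V / 2^13 = 330.81 µV.
|e|_max = LSB/2 = 165 µV.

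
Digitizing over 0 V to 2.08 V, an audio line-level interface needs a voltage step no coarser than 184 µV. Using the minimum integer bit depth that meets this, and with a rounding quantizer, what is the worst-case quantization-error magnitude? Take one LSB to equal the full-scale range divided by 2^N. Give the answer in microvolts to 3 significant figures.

Span = 2.08 V.
Levels needed ≥ 2.08/184 µV = 11300. 2^14 = 16384 suffices, so N_min = 14.
One LSB is 2.08 V / 16384 = 126.95 µV.
Half an LSB is 63.5 µV.

63.5 µV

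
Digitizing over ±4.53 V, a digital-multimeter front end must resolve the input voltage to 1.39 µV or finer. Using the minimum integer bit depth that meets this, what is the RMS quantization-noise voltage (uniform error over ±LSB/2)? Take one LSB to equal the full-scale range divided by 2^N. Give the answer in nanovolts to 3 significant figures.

312 nV

The full-scale span is 4.53 − (-4.53) = 9.06 V.
Required number of levels: 9.06/1.39 µV = 6.5180e6; smallest N with 2^N ≥ that is 23.
LSB = 9.06 V / 2^23 = 1.0800 µV.
RMS noise = LSB/√12 = 312 nV.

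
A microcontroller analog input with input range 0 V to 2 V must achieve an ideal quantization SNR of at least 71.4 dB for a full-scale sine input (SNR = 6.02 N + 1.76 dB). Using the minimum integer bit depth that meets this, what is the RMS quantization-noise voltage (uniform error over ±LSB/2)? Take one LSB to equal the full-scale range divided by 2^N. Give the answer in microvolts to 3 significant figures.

141 µV

Range is 2 V.
Required N = ⌈(71.4 − 1.76)/6.02⌉ = ⌈11.568⌉ = 12.
LSB = 2 V / 2^12 = 488.28 µV.
RMS noise = LSB/√12 = 141 µV.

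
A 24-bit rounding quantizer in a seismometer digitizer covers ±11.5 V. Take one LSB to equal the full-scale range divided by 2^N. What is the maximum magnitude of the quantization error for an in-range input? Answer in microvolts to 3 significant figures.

0.685 µV

Full-scale range = 11.5 V − (-11.5 V) = 23 V.
Step size = 23/16777216 V = 1.3709 µV.
|e|_max = LSB/2 = 0.685 µV.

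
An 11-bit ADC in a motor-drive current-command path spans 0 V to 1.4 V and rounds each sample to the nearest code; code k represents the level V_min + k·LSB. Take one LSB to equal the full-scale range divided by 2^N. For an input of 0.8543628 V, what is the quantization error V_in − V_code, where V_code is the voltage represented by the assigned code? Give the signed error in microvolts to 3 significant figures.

−129 µV

Full-scale range = 1.4 V. LSB = 1.4 V / 2^11 ≈ 0.6836 mV.
(V_in − V_min)/LSB = (0.8543628 − (0)) × 2048/1.4 = 1249.8107 → nearest code k = 1250.
V_code = V_min + k × range/2^11 = 0 + 1250 × 1.4/2048 = 0.8544921875 V.
Error = V_in − V_code = 0.8543628 − (0.8544921875) = −129 µV.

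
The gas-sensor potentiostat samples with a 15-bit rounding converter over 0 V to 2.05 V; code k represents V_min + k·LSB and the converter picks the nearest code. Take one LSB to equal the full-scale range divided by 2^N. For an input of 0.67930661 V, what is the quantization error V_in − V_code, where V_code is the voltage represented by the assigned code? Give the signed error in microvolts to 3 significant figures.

Span = 2.05 V. LSB = 2.05 V / 2^15 ≈ 62.56 µV.
Position in LSBs: (0.67930661 − (0)) × 32768/2.05 = 10858.3019; rounding gives k = 10858.
V_code = V_min + k × range/2^15 = 0 + 10858 × 2.05/32768 = 0.67928771973 V.
V_in − V_code = 0.67930661 − (0.67928771973) = +18.9 µV.

+18.9 µV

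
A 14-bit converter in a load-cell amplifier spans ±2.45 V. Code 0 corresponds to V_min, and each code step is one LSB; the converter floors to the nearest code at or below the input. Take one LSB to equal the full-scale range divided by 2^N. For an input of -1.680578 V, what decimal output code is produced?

2572

The full-scale span is 2.45 − (-2.45) = 4.9 V. LSB = 4.9 V / 2^14 ≈ 299.1 µV.
V_in − V_min = -1.680578 − (-2.45) = 0.769422 V.
Divide by LSB: 0.769422 × 16384/4.9 = 2572.6959.
Truncating gives code 2572.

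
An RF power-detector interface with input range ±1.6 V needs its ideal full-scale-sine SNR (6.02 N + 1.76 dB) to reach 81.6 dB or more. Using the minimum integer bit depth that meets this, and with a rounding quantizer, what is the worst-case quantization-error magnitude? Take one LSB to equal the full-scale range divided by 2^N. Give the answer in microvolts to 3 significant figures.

97.7 µV

Span: 1.6 V − (-1.6 V) = 3.2 V.
Solving 6.02 N ≥ 81.6 − 1.76: N ≥ 13.262. Round up → N = 14.
Step size = 3.2/16384 V = 195.31 µV.
|e|_max = LSB/2 = 97.7 µV.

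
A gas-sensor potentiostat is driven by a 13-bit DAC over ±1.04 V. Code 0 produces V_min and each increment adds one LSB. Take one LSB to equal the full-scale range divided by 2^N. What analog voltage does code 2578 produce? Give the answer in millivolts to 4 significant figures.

The full-scale span is 1.04 − (-1.04) = 2.08 V. LSB = 2.08 V / 2^13.
V_out = V_min + code × LSB = -1.04 V + 2578 × 2.08 V / 8192
      = -1.04 V + 0.654570 V = -0.385430 V.

-385.4 mV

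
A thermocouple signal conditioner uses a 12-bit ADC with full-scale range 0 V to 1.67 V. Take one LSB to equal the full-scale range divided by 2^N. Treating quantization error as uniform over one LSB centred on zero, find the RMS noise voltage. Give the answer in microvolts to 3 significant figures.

118 µV

Full-scale range = 1.67 V.
Step size = 1.67/4096 V = 407.71 µV.
RMS of a uniform error over width LSB is LSB/√12 = 118 µV.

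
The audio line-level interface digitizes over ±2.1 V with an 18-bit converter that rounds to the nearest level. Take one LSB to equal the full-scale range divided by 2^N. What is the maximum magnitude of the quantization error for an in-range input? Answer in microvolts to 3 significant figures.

Span: 2.1 V − (-2.1 V) = 4.2 V.
Step size = 4.2/262144 V = 16.022 µV.
A rounding quantizer has |error| ≤ LSB/2 = 8.01 µV.

8.01 µV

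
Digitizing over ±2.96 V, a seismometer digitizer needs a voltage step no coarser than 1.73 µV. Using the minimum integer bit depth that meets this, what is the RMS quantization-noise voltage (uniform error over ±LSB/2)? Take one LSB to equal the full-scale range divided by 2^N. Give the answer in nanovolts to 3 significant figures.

Span: 2.96 V − (-2.96 V) = 5.92 V.
Levels needed ≥ 5.92/1.73 µV = 3.422e6. 2^22 = 4194304 suffices, so N_min = 22.
LSB = 5.92 V ÷ 2^22 = 5.92/4194304 V = 1.4114 µV.
σ_q = LSB/√12 = 1.4114 µV/3.4641 = 407 nV.

407 nV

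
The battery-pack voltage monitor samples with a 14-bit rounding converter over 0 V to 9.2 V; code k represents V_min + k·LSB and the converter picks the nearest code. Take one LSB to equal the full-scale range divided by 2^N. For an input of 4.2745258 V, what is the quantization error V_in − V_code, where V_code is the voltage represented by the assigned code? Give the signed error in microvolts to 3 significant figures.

Full-scale range = 9.2 V. LSB = 9.2 V / 2^14 ≈ 0.5615 mV.
(4.2745258 − (0)) / LSB = 4.2745258 × 16384/9.2 = 7612.3729. Nearest integer: k = 7612.
Reconstructed level: 0 + 7612 × 9.2/16384 V = 4.2743164063 V.
V_in − V_code = 4.2745258 − (4.2743164063) = +209 µV.

+209 µV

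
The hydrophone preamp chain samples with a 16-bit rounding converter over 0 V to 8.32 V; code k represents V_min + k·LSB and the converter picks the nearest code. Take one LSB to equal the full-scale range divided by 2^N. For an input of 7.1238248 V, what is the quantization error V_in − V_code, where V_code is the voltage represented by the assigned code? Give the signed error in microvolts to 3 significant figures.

−22.9 µV

Range is 8.32 V. LSB = 8.32 V / 2^16 ≈ 127.0 µV.
(V_in − V_min)/LSB = (7.1238248 − (0)) × 65536/8.32 = 56113.8200 → nearest code k = 56114.
Reconstructed level: 0 + 56114 × 8.32/65536 V = 7.1238476563 V.
e = 7.1238248 − (7.1238476563) = −22.9 µV.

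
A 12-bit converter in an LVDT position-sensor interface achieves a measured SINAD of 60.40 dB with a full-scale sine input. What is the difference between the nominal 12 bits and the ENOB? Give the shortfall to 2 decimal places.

Effective bits = (60.40 − 1.76)/6.02 = 9.7409.
12 − 9.7409 = 2.26 bits below nominal.

2.26 bits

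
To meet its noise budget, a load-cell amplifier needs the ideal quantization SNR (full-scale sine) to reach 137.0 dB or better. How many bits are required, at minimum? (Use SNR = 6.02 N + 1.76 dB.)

23 bits

6.02 N + 1.76 ≥ 137.0 gives N ≥ 22.465, so the minimum integer is 23.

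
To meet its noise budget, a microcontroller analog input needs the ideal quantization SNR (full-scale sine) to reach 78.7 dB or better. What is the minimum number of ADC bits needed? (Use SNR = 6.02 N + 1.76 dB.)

13 bits

Required N = ⌈(78.7 − 1.76)/6.02⌉ = ⌈12.781⌉ = 13.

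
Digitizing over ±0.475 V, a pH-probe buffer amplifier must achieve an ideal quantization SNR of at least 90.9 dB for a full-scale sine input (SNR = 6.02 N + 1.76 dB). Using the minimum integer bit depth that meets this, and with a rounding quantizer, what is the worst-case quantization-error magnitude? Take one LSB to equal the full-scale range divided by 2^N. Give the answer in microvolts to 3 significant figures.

14.5 µV

Range = 0.475 − (-0.475) = 0.95 V.
Solving 6.02 N ≥ 90.9 − 1.76: N ≥ 14.807. Round up → N = 15.
LSB = 0.95 V ÷ 2^15 = 0.95/32768 V = 28.992 µV.
|e|_max = LSB/2 = 14.5 µV.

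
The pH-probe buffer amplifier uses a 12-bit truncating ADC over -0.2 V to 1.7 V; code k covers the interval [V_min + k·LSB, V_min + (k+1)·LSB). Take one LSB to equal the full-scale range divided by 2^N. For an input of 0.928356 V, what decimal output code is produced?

Full-scale range = 1.7 V − (-0.2 V) = 1.9 V. LSB = 1.9 V / 2^12 ≈ 463.9 µV.
(V_in − V_min) × 2^12/range = (0.928356 − (-0.2)) × 4096/1.9 = 2432.498.
Floor → code = 2432.

2432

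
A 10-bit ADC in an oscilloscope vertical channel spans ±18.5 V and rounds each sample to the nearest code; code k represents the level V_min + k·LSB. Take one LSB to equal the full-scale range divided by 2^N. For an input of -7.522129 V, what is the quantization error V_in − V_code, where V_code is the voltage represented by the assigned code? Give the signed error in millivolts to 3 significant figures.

The full-scale span is 18.5 − (-18.5) = 37 V. LSB = 37 V / 2^10 ≈ 36.13 mV.
(V_in − V_min)/LSB = (-7.522129 − (-18.5)) × 1024/37 = 303.8200 → nearest code k = 304.
V_code = -18.5 + (304/1024) × 37 = -7.515625000 V.
e = -7.522129 − (-7.515625000) = −6.50 mV.

−6.50 mV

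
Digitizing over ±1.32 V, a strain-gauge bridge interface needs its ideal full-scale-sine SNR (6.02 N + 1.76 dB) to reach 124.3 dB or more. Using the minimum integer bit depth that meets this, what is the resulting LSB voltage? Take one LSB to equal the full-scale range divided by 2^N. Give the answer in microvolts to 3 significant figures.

Range = 1.32 − (-1.32) = 2.64 V.
N ≥ (124.3 − 1.76)/6.02 = 20.355 → N_min = 21.
Step size = 2.64/2097152 V = 1.26 µV.

1.26 µV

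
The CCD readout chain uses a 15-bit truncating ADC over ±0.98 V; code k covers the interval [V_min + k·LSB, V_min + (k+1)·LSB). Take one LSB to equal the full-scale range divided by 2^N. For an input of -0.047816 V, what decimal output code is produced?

Range = 0.98 − (-0.98) = 1.96 V. LSB = 1.96 V / 2^15 ≈ 59.81 µV.
(V_in − V_min) × 2^15/range = (-0.047816 − (-0.98)) × 32768/1.96 = 15584.595.
Floor → code = 15584.

15584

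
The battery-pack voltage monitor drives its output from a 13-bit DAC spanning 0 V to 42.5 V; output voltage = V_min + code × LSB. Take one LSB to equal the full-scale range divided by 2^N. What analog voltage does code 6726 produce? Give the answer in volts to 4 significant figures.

34.89 V

V_FS = 42.5 V. LSB = 42.5 V / 2^13.
V_out = V_min + code × LSB = 0 V + 6726 × 42.5 V / 8192
      = 0 V + 34.8944 V = 34.8944 V.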